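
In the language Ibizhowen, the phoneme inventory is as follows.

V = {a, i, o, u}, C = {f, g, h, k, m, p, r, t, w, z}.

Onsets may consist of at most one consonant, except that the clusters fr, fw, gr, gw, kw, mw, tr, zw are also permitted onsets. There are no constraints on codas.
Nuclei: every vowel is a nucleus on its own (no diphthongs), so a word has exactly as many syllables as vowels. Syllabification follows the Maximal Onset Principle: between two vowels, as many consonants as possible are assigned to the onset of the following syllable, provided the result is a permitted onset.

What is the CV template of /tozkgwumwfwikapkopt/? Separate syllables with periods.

CVCC.CCVCC.CCV.CVC.CVCC

The vowels are o, u, i, a, o — 5 nuclei, so 5 syllables.
/o…u/ gap (V1→V2): /zkgw/; trying suffixes from longest down, /gw/ is the first permitted one, so coda /zk/ | onset /gw/.
/u…i/ gap (V2→V3): /mwfw/; trying suffixes from longest down, /fw/ is the first permitted one, so coda /mw/ | onset /fw/.
/i…a/ gap (V3→V4): /k/ is a single consonant, so it becomes the next onset.
/a…o/ gap (V4→V5): /pk/ splits as /p/ + /k/ (/k/ is the longest suffix that is a licit onset).
Putting it together: tozk.gwumw.fwi.kap.kopt.
Mapping each syllable to C/V: /tozk/ → CVCC, /gwumw/ → CCVCC, /fwi/ → CCV, /kap/ → CVC, /kopt/ → CVCC.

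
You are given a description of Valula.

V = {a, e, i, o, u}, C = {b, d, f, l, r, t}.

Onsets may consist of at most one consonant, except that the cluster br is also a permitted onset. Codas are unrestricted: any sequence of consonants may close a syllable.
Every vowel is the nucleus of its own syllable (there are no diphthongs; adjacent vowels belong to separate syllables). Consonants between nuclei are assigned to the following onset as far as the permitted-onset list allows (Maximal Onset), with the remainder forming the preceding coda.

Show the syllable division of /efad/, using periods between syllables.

e.fad

Vowels present: e, a; each is a nucleus, giving 2 syllables.
Between /e/ (V1) and /a/ (V2): just /f/ — single C goes to the following onset.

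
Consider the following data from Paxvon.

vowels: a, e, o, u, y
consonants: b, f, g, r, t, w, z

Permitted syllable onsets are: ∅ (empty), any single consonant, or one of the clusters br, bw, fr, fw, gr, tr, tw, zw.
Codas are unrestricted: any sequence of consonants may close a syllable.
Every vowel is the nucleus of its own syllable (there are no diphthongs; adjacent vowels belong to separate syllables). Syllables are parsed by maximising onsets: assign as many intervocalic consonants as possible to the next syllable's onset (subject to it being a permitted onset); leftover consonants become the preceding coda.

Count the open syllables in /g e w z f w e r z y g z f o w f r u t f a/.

The vowels are e, e, y, o, u, a — 6 nuclei, so 6 syllables.
σ1/σ2 boundary: /wzfw/ splits as /wz/ + /fw/ (/fw/ is the longest suffix that is a licit onset).
σ2/σ3 boundary: /rz/ — longest licit onset from the right is /z/, leaving /r/ as coda.
σ3/σ4 boundary: /gzf/ — longest licit onset from the right is /f/, leaving /gz/ as coda.
σ4/σ5 boundary: cluster /wfr/ — the longest permitted-onset suffix is /fr/; onset = /fr/, preceding coda = /w/.
σ5/σ6 boundary: /tf/; trying suffixes from longest down, /f/ is the first permitted one, so coda /t/ | onset /f/.
Result: gewz.fwer.zygz.fow.frut.fa.
Classifying each syllable: /gewz/ (closed), /fwer/ (closed), /zygz/ (closed), /fow/ (closed), /frut/ (closed), /fa/ (open).
Open syllables: 1.

1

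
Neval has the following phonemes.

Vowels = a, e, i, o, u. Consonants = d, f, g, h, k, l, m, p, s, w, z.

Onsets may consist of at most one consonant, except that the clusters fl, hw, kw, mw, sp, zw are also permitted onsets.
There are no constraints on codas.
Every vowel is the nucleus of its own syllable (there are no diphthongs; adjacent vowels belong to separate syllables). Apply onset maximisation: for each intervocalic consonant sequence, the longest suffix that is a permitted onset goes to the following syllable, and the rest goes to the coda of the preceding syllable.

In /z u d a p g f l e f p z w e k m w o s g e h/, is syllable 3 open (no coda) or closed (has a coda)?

closed

Vowels present: u, a, e, e, o, e; each is a nucleus, giving 6 syllables.
σ1/σ2 boundary: /d/ → onset of the next syllable (single consonants are always licit onsets).
σ2/σ3 boundary: /pgfl/ splits as /pg/ + /fl/ (/fl/ is the longest suffix that is a licit onset).
σ3/σ4 boundary: /fpzw/; trying suffixes from longest down, /zw/ is the first permitted one, so coda /fp/ | onset /zw/.
σ4/σ5 boundary: /kmw/ — longest licit onset from the right is /mw/, leaving /k/ as coda.
σ5/σ6 boundary: cluster /sg/ — the longest permitted-onset suffix is /g/; onset = /g/, preceding coda = /s/.
Result: zu.dapg.flefp.zwek.mwos.geh.
Syllable 3 is /flefp/ with coda /fp/, so it is closed.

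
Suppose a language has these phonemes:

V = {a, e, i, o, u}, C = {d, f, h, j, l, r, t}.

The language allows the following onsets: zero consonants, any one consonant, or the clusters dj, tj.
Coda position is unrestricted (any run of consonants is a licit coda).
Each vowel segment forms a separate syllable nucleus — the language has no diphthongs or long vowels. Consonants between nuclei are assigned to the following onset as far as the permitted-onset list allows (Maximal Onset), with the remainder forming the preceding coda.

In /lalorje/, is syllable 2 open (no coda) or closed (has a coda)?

closed

Nuclei (vowels): a, o, e → 3 syllables.
/a…o/ gap (V1→V2): /l/ → onset of the next syllable (single consonants are always licit onsets).
/o…e/ gap (V2→V3): /rj/ — longest licit onset from the right is /j/, leaving /r/ as coda.
Putting it together: la.lor.je.
Syllable 2 is /lor/ with coda /r/, so it is closed.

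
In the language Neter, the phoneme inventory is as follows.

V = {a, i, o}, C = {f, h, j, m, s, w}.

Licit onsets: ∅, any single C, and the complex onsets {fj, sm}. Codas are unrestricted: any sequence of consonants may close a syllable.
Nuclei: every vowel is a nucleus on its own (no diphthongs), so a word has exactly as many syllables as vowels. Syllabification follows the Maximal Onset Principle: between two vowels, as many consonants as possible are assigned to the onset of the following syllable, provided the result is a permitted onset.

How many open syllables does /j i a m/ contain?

1

Vowels present: i, a; each is a nucleus, giving 2 syllables.
V1 /i/ – V2 /a/: nothing intervenes; syllable break is V.V.
So the parse is ji.am.
Classifying each syllable: /ji/ (open), /am/ (closed).
Open syllables: 1.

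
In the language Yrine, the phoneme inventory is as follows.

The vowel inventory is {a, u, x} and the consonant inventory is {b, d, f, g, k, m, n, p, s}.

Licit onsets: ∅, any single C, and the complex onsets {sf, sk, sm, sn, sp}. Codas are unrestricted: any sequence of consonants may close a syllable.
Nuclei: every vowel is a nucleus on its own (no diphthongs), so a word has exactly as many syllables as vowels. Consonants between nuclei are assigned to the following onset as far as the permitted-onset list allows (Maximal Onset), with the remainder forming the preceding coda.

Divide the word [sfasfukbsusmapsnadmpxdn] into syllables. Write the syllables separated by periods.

Nuclei (vowels): a, u, u, a, a, x → 6 syllables.
Between /a/ (V1) and /u/ (V2): cluster /sf/ — /sf/ is itself a permitted onset, so the whole cluster goes right; preceding coda = ∅.
Between /u/ (V2) and /u/ (V3): cluster /kbs/ — the longest permitted-onset suffix is /s/; onset = /s/, preceding coda = /kb/.
Between /u/ (V3) and /a/ (V4): /sm/ is a licit onset in full, so it all attaches to the next syllable.
Between /a/ (V4) and /a/ (V5): /psn/ splits as /p/ + /sn/ (/sn/ is the longest suffix that is a licit onset).
Between /a/ (V5) and /x/ (V6): /dmp/; trying suffixes from longest down, /p/ is the first permitted one, so coda /dm/ | onset /p/.

sfa.sfukb.su.smap.snadm.pxdn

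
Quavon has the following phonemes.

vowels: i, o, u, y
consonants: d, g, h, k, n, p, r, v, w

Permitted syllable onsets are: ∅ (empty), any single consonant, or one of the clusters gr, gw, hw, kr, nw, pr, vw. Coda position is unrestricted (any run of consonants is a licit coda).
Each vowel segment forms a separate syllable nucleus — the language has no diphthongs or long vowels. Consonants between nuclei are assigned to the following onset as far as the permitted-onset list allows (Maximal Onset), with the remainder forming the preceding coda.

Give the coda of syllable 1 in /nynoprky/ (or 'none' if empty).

The vowels are y, o, y — 3 nuclei, so 3 syllables.
/y…o/ gap (V1→V2): /n/ is a single consonant, so it becomes the next onset.
/o…y/ gap (V2→V3): /prk/ — longest licit onset from the right is /k/, leaving /pr/ as coda.
Putting it together: ny.nopr.ky.
Syllable 1 is /ny/: onset /n/, nucleus /y/, coda ∅.

none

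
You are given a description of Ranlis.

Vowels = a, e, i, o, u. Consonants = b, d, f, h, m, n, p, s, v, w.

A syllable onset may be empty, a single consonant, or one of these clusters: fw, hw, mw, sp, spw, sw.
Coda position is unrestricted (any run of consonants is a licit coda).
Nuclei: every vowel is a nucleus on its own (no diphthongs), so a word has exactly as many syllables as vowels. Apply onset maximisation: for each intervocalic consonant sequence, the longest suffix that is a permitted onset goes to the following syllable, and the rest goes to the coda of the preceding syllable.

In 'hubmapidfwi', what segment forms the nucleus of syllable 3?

Nuclei (vowels): u, a, i, i → 4 syllables.
The third nucleus (vowel 3 from the left) is /i/.

i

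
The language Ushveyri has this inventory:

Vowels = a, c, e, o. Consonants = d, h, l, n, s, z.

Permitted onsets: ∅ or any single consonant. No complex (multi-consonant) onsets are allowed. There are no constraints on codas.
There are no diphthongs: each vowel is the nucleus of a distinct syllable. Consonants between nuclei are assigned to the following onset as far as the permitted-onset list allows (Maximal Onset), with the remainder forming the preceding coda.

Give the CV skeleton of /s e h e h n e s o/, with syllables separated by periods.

CV.CVC.CV.CV

The vowels are e, e, e, o — 4 nuclei, so 4 syllables.
Between /e/ (V1) and /e/ (V2): /h/ is a single consonant, so it becomes the next onset.
Between /e/ (V2) and /e/ (V3): /hn/ splits as /h/ + /n/ (/n/ is the longest suffix that is a licit onset).
Between /e/ (V3) and /o/ (V4): just /s/ — single C goes to the following onset.
So the parse is se.heh.ne.so.
Mapping each syllable to C/V: /se/ → CV, /heh/ → CVC, /ne/ → CV, /so/ → CV.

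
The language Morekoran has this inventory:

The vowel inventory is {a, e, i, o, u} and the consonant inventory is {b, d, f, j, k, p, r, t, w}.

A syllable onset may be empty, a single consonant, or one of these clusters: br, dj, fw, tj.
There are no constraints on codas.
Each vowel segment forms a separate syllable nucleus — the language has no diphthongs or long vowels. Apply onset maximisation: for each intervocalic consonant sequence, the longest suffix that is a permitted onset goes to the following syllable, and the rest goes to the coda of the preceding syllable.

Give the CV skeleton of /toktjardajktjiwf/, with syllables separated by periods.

CVC.CCVC.CVCC.CCVCC

Nuclei (vowels): o, a, a, i → 4 syllables.
σ1/σ2 boundary: /ktj/ splits as /k/ + /tj/ (/tj/ is the longest suffix that is a licit onset).
σ2/σ3 boundary: cluster /rd/ — the longest permitted-onset suffix is /d/; onset = /d/, preceding coda = /r/.
σ3/σ4 boundary: cluster /jktj/ — the longest permitted-onset suffix is /tj/; onset = /tj/, preceding coda = /jk/.
So the parse is tok.tjar.dajk.tjiwf.
Mapping each syllable to C/V: /tok/ → CVC, /tjar/ → CCVC, /dajk/ → CVCC, /tjiwf/ → CCVCC.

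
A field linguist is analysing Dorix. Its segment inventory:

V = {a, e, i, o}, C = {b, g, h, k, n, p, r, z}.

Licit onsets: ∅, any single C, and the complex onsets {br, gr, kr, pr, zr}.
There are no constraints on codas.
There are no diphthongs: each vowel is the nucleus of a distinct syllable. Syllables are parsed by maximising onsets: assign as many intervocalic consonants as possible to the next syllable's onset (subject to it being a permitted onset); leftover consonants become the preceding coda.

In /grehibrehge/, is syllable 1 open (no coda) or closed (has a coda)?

open

The vowels are e, i, e, e — 4 nuclei, so 4 syllables.
/e…i/ gap (V1→V2): just /h/ — single C goes to the following onset.
/i…e/ gap (V2→V3): /br/ — entire cluster is a permitted onset → onset /br/, coda ∅.
/e…e/ gap (V3→V4): /hg/; trying suffixes from longest down, /g/ is the first permitted one, so coda /h/ | onset /g/.
Syllabification: gre.hi.breh.ge.
Syllable 1 is /gre/; it ends in its nucleus with no coda, so it is open.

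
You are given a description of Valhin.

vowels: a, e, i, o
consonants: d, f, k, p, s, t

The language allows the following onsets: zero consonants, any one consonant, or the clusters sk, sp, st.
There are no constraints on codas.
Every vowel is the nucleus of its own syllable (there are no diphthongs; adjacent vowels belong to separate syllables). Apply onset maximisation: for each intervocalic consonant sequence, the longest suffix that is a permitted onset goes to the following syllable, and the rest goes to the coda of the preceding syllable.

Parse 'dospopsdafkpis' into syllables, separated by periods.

Vowels present: o, o, a, i; each is a nucleus, giving 4 syllables.
σ1/σ2 boundary: cluster /sp/ — /sp/ is itself a permitted onset, so the whole cluster goes right; preceding coda = ∅.
σ2/σ3 boundary: cluster /psd/ — the longest permitted-onset suffix is /d/; onset = /d/, preceding coda = /ps/.
σ3/σ4 boundary: /fkp/ splits as /fk/ + /p/ (/p/ is the longest suffix that is a licit onset).

do.spops.dafk.pis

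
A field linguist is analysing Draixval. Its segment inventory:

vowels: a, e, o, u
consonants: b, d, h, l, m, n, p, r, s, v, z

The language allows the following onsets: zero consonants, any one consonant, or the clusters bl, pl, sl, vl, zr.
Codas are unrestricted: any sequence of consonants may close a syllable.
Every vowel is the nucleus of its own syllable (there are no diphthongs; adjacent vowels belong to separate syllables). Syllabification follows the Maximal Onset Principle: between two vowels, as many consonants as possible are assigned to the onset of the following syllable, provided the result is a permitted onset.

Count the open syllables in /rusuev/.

The vowels are u, u, e — 3 nuclei, so 3 syllables.
σ1/σ2 boundary: /s/ is a single consonant, so it becomes the next onset.
σ2/σ3 boundary: hiatus — the boundary sits between the two vowels.
So the parse is ru.su.ev.
Classifying each syllable: /ru/ (open), /su/ (open), /ev/ (closed).
Open syllables: 2.

2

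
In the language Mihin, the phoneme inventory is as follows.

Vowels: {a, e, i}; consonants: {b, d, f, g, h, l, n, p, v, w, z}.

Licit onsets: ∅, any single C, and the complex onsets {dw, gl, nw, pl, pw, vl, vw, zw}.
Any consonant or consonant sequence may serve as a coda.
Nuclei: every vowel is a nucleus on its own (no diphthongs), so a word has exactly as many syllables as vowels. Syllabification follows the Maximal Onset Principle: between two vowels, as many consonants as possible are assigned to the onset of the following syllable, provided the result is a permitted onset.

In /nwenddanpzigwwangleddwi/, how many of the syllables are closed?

Vowels present: e, a, i, a, e, i; each is a nucleus, giving 6 syllables.
V1 /e/ – V2 /a/: /ndd/; trying suffixes from longest down, /d/ is the first permitted one, so coda /nd/ | onset /d/.
V2 /a/ – V3 /i/: cluster /npz/ — the longest permitted-onset suffix is /z/; onset = /z/, preceding coda = /np/.
V3 /i/ – V4 /a/: /gww/; trying suffixes from longest down, /w/ is the first permitted one, so coda /gw/ | onset /w/.
V4 /a/ – V5 /e/: /ngl/; trying suffixes from longest down, /gl/ is the first permitted one, so coda /n/ | onset /gl/.
V5 /e/ – V6 /i/: /ddw/ splits as /d/ + /dw/ (/dw/ is the longest suffix that is a licit onset).
Syllabification: nwend.danp.zigw.wan.gled.dwi.
Classifying each syllable: /nwend/ (closed), /danp/ (closed), /zigw/ (closed), /wan/ (closed), /gled/ (closed), /dwi/ (open).
Closed syllables: 5.

5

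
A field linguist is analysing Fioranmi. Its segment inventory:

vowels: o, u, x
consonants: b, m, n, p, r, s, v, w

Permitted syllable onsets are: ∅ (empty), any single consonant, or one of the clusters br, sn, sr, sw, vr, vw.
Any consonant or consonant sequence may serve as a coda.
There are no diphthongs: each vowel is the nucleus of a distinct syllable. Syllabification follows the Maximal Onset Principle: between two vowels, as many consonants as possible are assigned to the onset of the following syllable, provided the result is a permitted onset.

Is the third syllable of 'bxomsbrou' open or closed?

open

Vowels present: x, o, o, u; each is a nucleus, giving 4 syllables.
σ1/σ2 boundary: hiatus — the boundary sits between the two vowels.
σ2/σ3 boundary: /msbr/ splits as /ms/ + /br/ (/br/ is the longest suffix that is a licit onset).
σ3/σ4 boundary: no consonants, so the boundary falls immediately after /o/.
Result: bx.oms.bro.u.
Syllable 3 is /bro/; it ends in its nucleus with no coda, so it is open.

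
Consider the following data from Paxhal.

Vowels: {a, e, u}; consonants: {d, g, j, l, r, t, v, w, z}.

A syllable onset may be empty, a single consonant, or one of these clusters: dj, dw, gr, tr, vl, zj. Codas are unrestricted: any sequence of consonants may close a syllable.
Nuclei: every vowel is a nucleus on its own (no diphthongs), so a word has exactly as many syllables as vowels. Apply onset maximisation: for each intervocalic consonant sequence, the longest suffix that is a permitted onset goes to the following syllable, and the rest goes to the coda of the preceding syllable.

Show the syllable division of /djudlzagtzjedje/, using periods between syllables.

Vowels present: u, a, e, e; each is a nucleus, giving 4 syllables.
/u…a/ gap (V1→V2): /dlz/ splits as /dl/ + /z/ (/z/ is the longest suffix that is a licit onset).
/a…e/ gap (V2→V3): /gtzj/ — longest licit onset from the right is /zj/, leaving /gt/ as coda.
/e…e/ gap (V3→V4): cluster /dj/ — /dj/ is itself a permitted onset, so the whole cluster goes right; preceding coda = ∅.

djudl.zagt.zje.dje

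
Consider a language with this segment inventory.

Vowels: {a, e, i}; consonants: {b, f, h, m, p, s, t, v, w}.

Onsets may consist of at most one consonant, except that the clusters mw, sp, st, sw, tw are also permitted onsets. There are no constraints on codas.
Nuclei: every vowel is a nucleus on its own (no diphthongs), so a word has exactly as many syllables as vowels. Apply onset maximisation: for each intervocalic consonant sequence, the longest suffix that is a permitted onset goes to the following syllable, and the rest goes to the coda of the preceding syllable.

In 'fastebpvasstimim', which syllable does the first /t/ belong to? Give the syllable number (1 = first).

The vowels are a, e, a, i, i — 5 nuclei, so 5 syllables.
σ1/σ2 boundary: /st/ is a licit onset in full, so it all attaches to the next syllable.
σ2/σ3 boundary: /bpv/; trying suffixes from longest down, /v/ is the first permitted one, so coda /bp/ | onset /v/.
σ3/σ4 boundary: /sst/; trying suffixes from longest down, /st/ is the first permitted one, so coda /s/ | onset /st/.
σ4/σ5 boundary: /m/ → onset of the next syllable (single consonants are always licit onsets).
Putting it together: fa.stebp.vas.sti.mim.
The first /t/ is in the onset of syllable 2 (/stebp/).

2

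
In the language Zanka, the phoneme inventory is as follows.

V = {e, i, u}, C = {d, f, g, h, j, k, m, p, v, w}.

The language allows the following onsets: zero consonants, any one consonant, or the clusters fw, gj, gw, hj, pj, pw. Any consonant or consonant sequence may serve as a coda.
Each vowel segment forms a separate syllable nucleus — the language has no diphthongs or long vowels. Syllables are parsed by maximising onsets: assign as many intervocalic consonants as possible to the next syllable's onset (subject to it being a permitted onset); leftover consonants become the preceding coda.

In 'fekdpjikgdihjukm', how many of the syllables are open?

1

The vowels are e, i, i, u — 4 nuclei, so 4 syllables.
/e…i/ gap (V1→V2): cluster /kdpj/ — the longest permitted-onset suffix is /pj/; onset = /pj/, preceding coda = /kd/.
/i…i/ gap (V2→V3): /kgd/ splits as /kg/ + /d/ (/d/ is the longest suffix that is a licit onset).
/i…u/ gap (V3→V4): cluster /hj/ — /hj/ is itself a permitted onset, so the whole cluster goes right; preceding coda = ∅.
Syllabification: fekd.pjikg.di.hjukm.
Classifying each syllable: /fekd/ (closed), /pjikg/ (closed), /di/ (open), /hjukm/ (closed).
Open syllables: 1.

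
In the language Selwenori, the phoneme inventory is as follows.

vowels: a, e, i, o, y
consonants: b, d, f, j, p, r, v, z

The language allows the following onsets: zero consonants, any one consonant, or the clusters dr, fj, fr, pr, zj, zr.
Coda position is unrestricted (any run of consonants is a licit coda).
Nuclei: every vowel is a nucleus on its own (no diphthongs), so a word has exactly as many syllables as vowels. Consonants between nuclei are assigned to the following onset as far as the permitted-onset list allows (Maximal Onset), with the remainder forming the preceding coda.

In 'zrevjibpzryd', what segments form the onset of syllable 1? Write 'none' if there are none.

Nuclei (vowels): e, i, y → 3 syllables.
V1 /e/ – V2 /i/: /vj/; trying suffixes from longest down, /j/ is the first permitted one, so coda /v/ | onset /j/.
V2 /i/ – V3 /y/: cluster /bpzr/ — the longest permitted-onset suffix is /zr/; onset = /zr/, preceding coda = /bp/.
Syllabification: zrev.jibp.zryd.
Syllable 1 is /zrev/: onset /zr/, nucleus /e/, coda /v/.

zr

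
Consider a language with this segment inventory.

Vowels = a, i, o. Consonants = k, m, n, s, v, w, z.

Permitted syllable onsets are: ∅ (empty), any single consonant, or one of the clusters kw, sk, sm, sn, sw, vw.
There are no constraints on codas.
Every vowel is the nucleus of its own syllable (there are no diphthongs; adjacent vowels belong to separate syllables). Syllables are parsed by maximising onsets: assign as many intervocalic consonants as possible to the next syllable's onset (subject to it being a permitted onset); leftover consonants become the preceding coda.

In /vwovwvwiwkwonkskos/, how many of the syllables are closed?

4

Nuclei (vowels): o, i, o, o → 4 syllables.
/o…i/ gap (V1→V2): /vwvw/ splits as /vw/ + /vw/ (/vw/ is the longest suffix that is a licit onset).
/i…o/ gap (V2→V3): /wkw/; trying suffixes from longest down, /kw/ is the first permitted one, so coda /w/ | onset /kw/.
/o…o/ gap (V3→V4): /nksk/ splits as /nk/ + /sk/ (/sk/ is the longest suffix that is a licit onset).
So the parse is vwovw.vwiw.kwonk.skos.
Classifying each syllable: /vwovw/ (closed), /vwiw/ (closed), /kwonk/ (closed), /skos/ (closed).
Closed syllables: 4.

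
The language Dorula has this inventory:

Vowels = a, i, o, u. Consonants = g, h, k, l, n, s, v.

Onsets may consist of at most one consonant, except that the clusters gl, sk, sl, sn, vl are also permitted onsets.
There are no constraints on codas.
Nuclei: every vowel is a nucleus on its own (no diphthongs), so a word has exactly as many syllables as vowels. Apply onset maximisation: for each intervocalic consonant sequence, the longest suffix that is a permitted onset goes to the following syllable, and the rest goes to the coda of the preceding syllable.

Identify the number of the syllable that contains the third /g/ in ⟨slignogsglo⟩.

3

Nuclei (vowels): i, o, o → 3 syllables.
σ1/σ2 boundary: cluster /gn/ — the longest permitted-onset suffix is /n/; onset = /n/, preceding coda = /g/.
σ2/σ3 boundary: /gsgl/ splits as /gs/ + /gl/ (/gl/ is the longest suffix that is a licit onset).
Syllabification: slig.nogs.glo.
The third /g/ is in the onset of syllable 3 (/glo/).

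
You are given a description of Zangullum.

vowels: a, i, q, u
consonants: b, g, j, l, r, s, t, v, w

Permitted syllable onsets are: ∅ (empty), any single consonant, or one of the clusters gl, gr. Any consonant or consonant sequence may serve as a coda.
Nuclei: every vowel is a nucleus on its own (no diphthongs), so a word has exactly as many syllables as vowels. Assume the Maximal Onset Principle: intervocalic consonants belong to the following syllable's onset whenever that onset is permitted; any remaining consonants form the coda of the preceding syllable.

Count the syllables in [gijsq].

2

Nuclei (vowels): i, q → 2 syllables.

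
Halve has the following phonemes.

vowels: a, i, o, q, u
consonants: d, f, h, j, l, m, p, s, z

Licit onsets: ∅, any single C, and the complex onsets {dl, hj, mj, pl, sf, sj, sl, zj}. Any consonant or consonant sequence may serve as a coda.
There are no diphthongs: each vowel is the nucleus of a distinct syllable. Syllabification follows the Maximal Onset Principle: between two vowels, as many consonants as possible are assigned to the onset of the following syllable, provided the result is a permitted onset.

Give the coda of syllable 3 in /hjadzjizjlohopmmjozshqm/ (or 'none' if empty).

none

The vowels are a, i, o, o, o, q — 6 nuclei, so 6 syllables.
V1 /a/ – V2 /i/: /dzj/ splits as /d/ + /zj/ (/zj/ is the longest suffix that is a licit onset).
V2 /i/ – V3 /o/: /zjl/ — longest licit onset from the right is /l/, leaving /zj/ as coda.
V3 /o/ – V4 /o/: /h/ → onset of the next syllable (single consonants are always licit onsets).
V4 /o/ – V5 /o/: /pmmj/ — longest licit onset from the right is /mj/, leaving /pm/ as coda.
V5 /o/ – V6 /q/: /zsh/ — longest licit onset from the right is /h/, leaving /zs/ as coda.
Syllabification: hjad.zjizj.lo.hopm.mjozs.hqm.
Syllable 3 is /lo/: onset /l/, nucleus /o/, coda ∅.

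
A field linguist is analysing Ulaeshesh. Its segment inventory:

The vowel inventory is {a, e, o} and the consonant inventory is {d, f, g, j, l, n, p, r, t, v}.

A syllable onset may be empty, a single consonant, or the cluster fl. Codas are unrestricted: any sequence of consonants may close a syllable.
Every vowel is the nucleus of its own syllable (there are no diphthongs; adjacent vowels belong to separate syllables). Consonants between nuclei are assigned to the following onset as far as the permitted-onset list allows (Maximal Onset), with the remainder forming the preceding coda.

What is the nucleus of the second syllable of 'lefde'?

e

Nuclei (vowels): e, e → 2 syllables.
The second nucleus (vowel 2 from the left) is /e/.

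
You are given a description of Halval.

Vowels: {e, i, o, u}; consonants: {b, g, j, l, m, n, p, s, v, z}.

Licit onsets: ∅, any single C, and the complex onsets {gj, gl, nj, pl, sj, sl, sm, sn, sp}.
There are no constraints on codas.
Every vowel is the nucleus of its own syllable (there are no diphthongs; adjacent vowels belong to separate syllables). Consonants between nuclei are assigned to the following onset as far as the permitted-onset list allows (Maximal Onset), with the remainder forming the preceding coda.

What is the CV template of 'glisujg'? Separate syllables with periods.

CCV.CVCC

The vowels are i, u — 2 nuclei, so 2 syllables.
σ1/σ2 boundary: /s/ → onset of the next syllable (single consonants are always licit onsets).
So the parse is gli.sujg.
Mapping each syllable to C/V: /gli/ → CCV, /sujg/ → CVCC.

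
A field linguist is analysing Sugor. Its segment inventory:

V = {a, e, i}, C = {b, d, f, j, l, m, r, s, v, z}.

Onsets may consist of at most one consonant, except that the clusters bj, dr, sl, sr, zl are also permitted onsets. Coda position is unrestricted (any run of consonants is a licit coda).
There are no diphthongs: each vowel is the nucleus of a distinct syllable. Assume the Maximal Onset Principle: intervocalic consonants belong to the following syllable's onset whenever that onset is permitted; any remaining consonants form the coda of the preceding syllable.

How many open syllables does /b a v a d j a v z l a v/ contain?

1

Nuclei (vowels): a, a, a, a → 4 syllables.
σ1/σ2 boundary: /v/ is a single consonant, so it becomes the next onset.
σ2/σ3 boundary: /dj/ splits as /d/ + /j/ (/j/ is the longest suffix that is a licit onset).
σ3/σ4 boundary: cluster /vzl/ — the longest permitted-onset suffix is /zl/; onset = /zl/, preceding coda = /v/.
Result: ba.vad.jav.zlav.
Classifying each syllable: /ba/ (open), /vad/ (closed), /jav/ (closed), /zlav/ (closed).
Open syllables: 1.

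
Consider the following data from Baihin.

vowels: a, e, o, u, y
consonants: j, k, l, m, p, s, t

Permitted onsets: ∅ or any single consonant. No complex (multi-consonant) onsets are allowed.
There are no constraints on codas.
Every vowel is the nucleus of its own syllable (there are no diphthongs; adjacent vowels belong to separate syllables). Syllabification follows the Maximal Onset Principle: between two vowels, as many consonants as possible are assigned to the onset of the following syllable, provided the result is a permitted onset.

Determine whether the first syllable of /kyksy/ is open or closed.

Vowels present: y, y; each is a nucleus, giving 2 syllables.
/y…y/ gap (V1→V2): /ks/ — longest licit onset from the right is /s/, leaving /k/ as coda.
Syllabification: kyk.sy.
Syllable 1 is /kyk/ with coda /k/, so it is closed.

closed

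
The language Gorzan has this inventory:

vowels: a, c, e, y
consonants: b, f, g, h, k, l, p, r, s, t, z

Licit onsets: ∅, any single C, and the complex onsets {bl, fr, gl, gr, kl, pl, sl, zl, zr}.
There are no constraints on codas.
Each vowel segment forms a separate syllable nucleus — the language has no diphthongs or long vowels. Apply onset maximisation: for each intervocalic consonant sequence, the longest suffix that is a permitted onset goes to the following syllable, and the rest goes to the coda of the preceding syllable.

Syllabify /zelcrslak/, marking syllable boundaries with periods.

ze.lcr.slak

The vowels are e, c, a — 3 nuclei, so 3 syllables.
/e…c/ gap (V1→V2): just /l/ — single C goes to the following onset.
/c…a/ gap (V2→V3): /rsl/; trying suffixes from longest down, /sl/ is the first permitted one, so coda /r/ | onset /sl/.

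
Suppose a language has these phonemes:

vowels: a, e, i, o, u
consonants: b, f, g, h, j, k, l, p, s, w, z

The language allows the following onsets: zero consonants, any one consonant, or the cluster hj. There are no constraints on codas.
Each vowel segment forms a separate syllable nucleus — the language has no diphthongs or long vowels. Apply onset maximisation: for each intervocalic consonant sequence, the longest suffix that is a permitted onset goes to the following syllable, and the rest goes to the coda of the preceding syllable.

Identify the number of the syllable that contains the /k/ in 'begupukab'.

The vowels are e, u, u, a — 4 nuclei, so 4 syllables.
/e…u/ gap (V1→V2): /g/ is a single consonant, so it becomes the next onset.
/u…u/ gap (V2→V3): just /p/ — single C goes to the following onset.
/u…a/ gap (V3→V4): /k/ → onset of the next syllable (single consonants are always licit onsets).
Putting it together: be.gu.pu.kab.
The /k/ is in the onset of syllable 4 (/kab/).

4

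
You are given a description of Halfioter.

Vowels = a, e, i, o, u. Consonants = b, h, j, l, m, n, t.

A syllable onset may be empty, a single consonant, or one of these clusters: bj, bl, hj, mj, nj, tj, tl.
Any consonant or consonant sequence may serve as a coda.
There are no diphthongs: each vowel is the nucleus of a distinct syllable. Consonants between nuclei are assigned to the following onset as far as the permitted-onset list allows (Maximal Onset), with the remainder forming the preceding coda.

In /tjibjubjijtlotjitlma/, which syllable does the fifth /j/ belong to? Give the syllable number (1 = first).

5

Nuclei (vowels): i, u, i, o, i, a → 6 syllables.
/i…u/ gap (V1→V2): /bj/ is a licit onset in full, so it all attaches to the next syllable.
/u…i/ gap (V2→V3): /bj/ is a licit onset in full, so it all attaches to the next syllable.
/i…o/ gap (V3→V4): /jtl/ — longest licit onset from the right is /tl/, leaving /j/ as coda.
/o…i/ gap (V4→V5): /tj/ is a licit onset in full, so it all attaches to the next syllable.
/i…a/ gap (V5→V6): cluster /tlm/ — the longest permitted-onset suffix is /m/; onset = /m/, preceding coda = /tl/.
Syllabification: tji.bju.bjij.tlo.tjitl.ma.
The fifth /j/ is in the onset of syllable 5 (/tjitl/).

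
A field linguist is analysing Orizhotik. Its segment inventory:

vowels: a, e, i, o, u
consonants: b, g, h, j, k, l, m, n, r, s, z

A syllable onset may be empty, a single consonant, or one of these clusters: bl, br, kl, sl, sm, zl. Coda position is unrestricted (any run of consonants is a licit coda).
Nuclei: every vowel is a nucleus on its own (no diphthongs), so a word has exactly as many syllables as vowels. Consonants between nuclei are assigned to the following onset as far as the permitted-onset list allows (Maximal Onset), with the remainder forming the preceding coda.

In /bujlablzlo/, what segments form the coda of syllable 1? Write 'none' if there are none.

j

Nuclei (vowels): u, a, o → 3 syllables.
Between /u/ (V1) and /a/ (V2): /jl/ — longest licit onset from the right is /l/, leaving /j/ as coda.
Between /a/ (V2) and /o/ (V3): /blzl/ splits as /bl/ + /zl/ (/zl/ is the longest suffix that is a licit onset).
So the parse is buj.labl.zlo.
Syllable 1 is /buj/: onset /b/, nucleus /u/, coda /j/.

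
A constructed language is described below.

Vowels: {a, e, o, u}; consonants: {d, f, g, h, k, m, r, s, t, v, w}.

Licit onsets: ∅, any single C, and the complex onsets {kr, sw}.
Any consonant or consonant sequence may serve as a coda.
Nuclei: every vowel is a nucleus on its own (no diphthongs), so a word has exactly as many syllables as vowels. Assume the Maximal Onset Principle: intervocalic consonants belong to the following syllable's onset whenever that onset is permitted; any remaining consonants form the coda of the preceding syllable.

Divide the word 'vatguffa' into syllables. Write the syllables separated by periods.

Vowels present: a, u, a; each is a nucleus, giving 3 syllables.
V1 /a/ – V2 /u/: /tg/ splits as /t/ + /g/ (/g/ is the longest suffix that is a licit onset).
V2 /u/ – V3 /a/: cluster /ff/ — the longest permitted-onset suffix is /f/; onset = /f/, preceding coda = /f/.

vat.guf.fa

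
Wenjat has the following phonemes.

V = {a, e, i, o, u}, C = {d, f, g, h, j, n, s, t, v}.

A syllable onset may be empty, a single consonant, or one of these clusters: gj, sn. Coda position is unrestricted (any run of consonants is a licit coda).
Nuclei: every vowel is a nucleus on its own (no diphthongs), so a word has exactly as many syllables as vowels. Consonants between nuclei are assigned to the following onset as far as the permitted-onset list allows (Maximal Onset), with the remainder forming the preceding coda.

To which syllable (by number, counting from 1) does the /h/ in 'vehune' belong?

Nuclei (vowels): e, u, e → 3 syllables.
/e…u/ gap (V1→V2): just /h/ — single C goes to the following onset.
/u…e/ gap (V2→V3): just /n/ — single C goes to the following onset.
Putting it together: ve.hu.ne.
The /h/ is in the onset of syllable 2 (/hu/).

2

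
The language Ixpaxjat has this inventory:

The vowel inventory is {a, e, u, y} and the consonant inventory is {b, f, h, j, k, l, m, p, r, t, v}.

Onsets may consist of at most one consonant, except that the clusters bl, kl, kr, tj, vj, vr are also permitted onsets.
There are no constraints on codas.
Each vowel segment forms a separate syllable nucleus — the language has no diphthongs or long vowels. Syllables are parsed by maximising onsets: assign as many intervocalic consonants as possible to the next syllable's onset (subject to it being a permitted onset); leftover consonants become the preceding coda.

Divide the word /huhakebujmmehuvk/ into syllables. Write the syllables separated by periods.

The vowels are u, a, e, u, e, u — 6 nuclei, so 6 syllables.
σ1/σ2 boundary: just /h/ — single C goes to the following onset.
σ2/σ3 boundary: just /k/ — single C goes to the following onset.
σ3/σ4 boundary: just /b/ — single C goes to the following onset.
σ4/σ5 boundary: /jmm/ splits as /jm/ + /m/ (/m/ is the longest suffix that is a licit onset).
σ5/σ6 boundary: /h/ → onset of the next syllable (single consonants are always licit onsets).

hu.ha.ke.bujm.me.huvk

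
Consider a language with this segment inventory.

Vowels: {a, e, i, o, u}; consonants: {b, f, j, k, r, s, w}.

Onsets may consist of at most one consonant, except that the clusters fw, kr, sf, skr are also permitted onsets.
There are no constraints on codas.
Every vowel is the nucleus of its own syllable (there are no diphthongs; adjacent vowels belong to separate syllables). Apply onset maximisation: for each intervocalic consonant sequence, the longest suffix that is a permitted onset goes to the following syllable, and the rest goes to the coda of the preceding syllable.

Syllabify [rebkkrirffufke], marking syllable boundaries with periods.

rebk.krirf.fuf.ke

Nuclei (vowels): e, i, u, e → 4 syllables.
V1 /e/ – V2 /i/: /bkkr/ — longest licit onset from the right is /kr/, leaving /bk/ as coda.
V2 /i/ – V3 /u/: /rff/ splits as /rf/ + /f/ (/f/ is the longest suffix that is a licit onset).
V3 /u/ – V4 /e/: /fk/ — longest licit onset from the right is /k/, leaving /f/ as coda.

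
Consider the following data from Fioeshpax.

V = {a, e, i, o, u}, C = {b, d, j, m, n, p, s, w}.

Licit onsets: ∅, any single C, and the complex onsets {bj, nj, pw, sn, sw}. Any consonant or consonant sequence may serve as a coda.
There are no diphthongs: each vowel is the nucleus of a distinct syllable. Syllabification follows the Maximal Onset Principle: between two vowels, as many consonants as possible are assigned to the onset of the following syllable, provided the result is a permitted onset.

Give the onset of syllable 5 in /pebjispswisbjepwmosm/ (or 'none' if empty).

m

Nuclei (vowels): e, i, i, e, o → 5 syllables.
σ1/σ2 boundary: cluster /bj/ — /bj/ is itself a permitted onset, so the whole cluster goes right; preceding coda = ∅.
σ2/σ3 boundary: /spsw/ splits as /sp/ + /sw/ (/sw/ is the longest suffix that is a licit onset).
σ3/σ4 boundary: /sbj/ — longest licit onset from the right is /bj/, leaving /s/ as coda.
σ4/σ5 boundary: /pwm/; trying suffixes from longest down, /m/ is the first permitted one, so coda /pw/ | onset /m/.
So the parse is pe.bjisp.swis.bjepw.mosm.
Syllable 5 is /mosm/: onset /m/, nucleus /o/, coda /sm/.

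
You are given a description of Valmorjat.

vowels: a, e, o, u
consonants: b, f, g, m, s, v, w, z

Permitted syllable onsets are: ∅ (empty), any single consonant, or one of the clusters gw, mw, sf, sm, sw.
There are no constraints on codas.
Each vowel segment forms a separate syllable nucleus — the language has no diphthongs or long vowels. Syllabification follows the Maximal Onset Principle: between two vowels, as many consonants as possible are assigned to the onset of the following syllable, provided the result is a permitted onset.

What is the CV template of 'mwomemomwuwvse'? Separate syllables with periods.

CCV.CV.CV.CCVCC.CV

Nuclei (vowels): o, e, o, u, e → 5 syllables.
/o…e/ gap (V1→V2): /m/ is a single consonant, so it becomes the next onset.
/e…o/ gap (V2→V3): just /m/ — single C goes to the following onset.
/o…u/ gap (V3→V4): /mw/ — entire cluster is a permitted onset → onset /mw/, coda ∅.
/u…e/ gap (V4→V5): cluster /wvs/ — the longest permitted-onset suffix is /s/; onset = /s/, preceding coda = /wv/.
So the parse is mwo.me.mo.mwuwv.se.
Mapping each syllable to C/V: /mwo/ → CCV, /me/ → CV, /mo/ → CV, /mwuwv/ → CCVCC, /se/ → CV.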